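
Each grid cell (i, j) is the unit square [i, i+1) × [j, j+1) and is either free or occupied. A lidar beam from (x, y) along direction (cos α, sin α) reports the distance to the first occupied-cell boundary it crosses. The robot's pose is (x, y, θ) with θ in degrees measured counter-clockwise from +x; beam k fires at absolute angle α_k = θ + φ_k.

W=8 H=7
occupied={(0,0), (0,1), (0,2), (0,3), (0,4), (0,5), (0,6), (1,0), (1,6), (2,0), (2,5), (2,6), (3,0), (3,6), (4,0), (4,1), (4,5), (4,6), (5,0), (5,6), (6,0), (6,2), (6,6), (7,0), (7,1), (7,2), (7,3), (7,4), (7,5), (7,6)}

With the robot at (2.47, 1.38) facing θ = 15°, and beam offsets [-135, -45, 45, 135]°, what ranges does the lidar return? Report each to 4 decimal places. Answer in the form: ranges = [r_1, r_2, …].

beam 1: φ=-135°, α=240°
  d=(-0.5000,-0.8660)  start (2,1)  tX=0.9400 tY=0.4388  stride 1/|dx|=2.0000 1/|dy|=1.1547
    cross y-line → (2,0), t=0.4388 (wall)
  → r_1 = 0.4388
beam 2: φ=-45°, α=330°
  d=(0.8660,-0.5000)  start (2,1)  tX=0.6120 tY=0.7600  stride 1/|dx|=1.1547 1/|dy|=2.0000
    cross x-line → (3,1), t=0.6120
    cross y-line → (3,0), t=0.7600 (wall)
  → r_2 = 0.7600
beam 3: φ=45°, α=60°
  d=(0.5000,0.8660)  start (2,1)  tX=1.0600 tY=0.7159  stride 1/|dx|=2.0000 1/|dy|=1.1547
    cross y-line → (2,2), t=0.7159
    cross x-line → (3,2), t=1.0600
    cross y-line → (3,3), t=1.8706
    cross y-line → (3,4), t=3.0253
    cross x-line → (4,4), t=3.0600
    cross y-line → (4,5), t=4.1800 (wall)
  → r_3 = 4.1800
beam 4: φ=135°, α=150°
  d=(-0.8660,0.5000)  start (2,1)  tX=0.5427 tY=1.2400  stride 1/|dx|=1.1547 1/|dy|=2.0000
    cross x-line → (1,1), t=0.5427
    cross y-line → (1,2), t=1.2400
    cross x-line → (0,2), t=1.6974 (wall)
  → r_4 = 1.6974

ranges = [0.4388, 0.7600, 4.1800, 1.6974]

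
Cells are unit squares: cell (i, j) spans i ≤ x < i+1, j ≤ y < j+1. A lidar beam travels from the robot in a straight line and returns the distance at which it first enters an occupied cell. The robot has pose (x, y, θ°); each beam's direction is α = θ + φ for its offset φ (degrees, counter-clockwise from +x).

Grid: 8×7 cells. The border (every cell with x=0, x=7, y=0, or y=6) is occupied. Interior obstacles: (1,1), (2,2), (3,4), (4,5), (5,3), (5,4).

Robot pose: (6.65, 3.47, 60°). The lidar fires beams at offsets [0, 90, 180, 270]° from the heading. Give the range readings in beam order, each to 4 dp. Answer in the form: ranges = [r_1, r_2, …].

ranges = [0.7000, 0.7506, 2.8521, 0.4041]

beam 1: φ=0°, α=60°
  d=(0.5000,0.8660)  start (6,3)  tX=0.7000 tY=0.6120  stride 1/|dx|=2.0000 1/|dy|=1.1547
    cross y-line → (6,4), t=0.6120
    cross x-line → (7,4), t=0.7000 (wall)
  → r_1 = 0.7000
beam 2: φ=90°, α=150°
  d=(-0.8660,0.5000)  start (6,3)  tX=0.7506 tY=1.0600  stride 1/|dx|=1.1547 1/|dy|=2.0000
    cross x-line → (5,3), t=0.7506 (wall)
  → r_2 = 0.7506
beam 3: φ=180°, α=240°
  d=(-0.5000,-0.8660)  start (6,3)  tX=1.3000 tY=0.5427  stride 1/|dx|=2.0000 1/|dy|=1.1547
    cross y-line → (6,2), t=0.5427
    cross x-line → (5,2), t=1.3000
    cross y-line → (5,1), t=1.6974
    cross y-line → (5,0), t=2.8521 (wall)
  → r_3 = 2.8521
beam 4: φ=270°, α=330°
  d=(0.8660,-0.5000)  start (6,3)  tX=0.4041 tY=0.9400  stride 1/|dx|=1.1547 1/|dy|=2.0000
    cross x-line → (7,3), t=0.4041 (wall)
  → r_4 = 0.4041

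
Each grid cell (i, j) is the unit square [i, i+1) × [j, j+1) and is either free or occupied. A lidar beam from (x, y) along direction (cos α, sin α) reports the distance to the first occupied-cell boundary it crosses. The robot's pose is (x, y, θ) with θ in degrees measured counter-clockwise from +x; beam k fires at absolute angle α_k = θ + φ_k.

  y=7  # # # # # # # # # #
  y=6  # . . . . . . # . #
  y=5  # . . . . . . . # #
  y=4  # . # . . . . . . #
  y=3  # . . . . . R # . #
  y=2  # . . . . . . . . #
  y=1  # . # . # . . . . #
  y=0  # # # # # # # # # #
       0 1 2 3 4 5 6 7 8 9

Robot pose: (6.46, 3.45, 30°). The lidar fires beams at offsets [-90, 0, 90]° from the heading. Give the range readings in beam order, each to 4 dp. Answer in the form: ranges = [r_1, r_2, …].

beam 1: φ=-90°, α=300°
  cosα=0.5000 sinα=-0.8660 | (6,3) | tMaxX 1.0800 tMaxY 0.5196 | tΔX 2.0000 tΔY 1.1547
    t=0.5196 [y] (6,2)
    t=1.0800 [x] (7,2)
    t=1.6743 [y] (7,1)
    t=2.8290 [y] (7,0) — stop
  → r_1 = 2.8290
beam 2: φ=0°, α=30°
  cosα=0.8660 sinα=0.5000 | (6,3) | tMaxX 0.6235 tMaxY 1.1000 | tΔX 1.1547 tΔY 2.0000
    t=0.6235 [x] (7,3) — stop
  → r_2 = 0.6235
beam 3: φ=90°, α=120°
  cosα=-0.5000 sinα=0.8660 | (6,3) | tMaxX 0.9200 tMaxY 0.6351 | tΔX 2.0000 tΔY 1.1547
    t=0.6351 [y] (6,4)
    t=0.9200 [x] (5,4)
    t=1.7898 [y] (5,5)
    t=2.9200 [x] (4,5)
    t=2.9445 [y] (4,6)
    t=4.0992 [y] (4,7) — stop
  → r_3 = 4.0992

ranges = [2.8290, 0.6235, 4.0992]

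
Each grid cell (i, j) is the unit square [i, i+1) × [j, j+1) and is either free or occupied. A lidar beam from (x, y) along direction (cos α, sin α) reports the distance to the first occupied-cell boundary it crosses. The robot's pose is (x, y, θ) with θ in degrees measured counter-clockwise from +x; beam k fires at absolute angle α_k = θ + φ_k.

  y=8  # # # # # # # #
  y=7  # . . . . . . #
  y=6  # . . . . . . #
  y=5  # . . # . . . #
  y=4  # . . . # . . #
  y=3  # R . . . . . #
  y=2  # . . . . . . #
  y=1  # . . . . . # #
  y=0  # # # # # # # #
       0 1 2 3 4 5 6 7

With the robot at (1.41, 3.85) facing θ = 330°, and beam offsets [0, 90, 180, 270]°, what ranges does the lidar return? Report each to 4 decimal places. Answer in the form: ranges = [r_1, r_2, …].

beam 1: φ=0°, α=330°
  cosα=0.8660 sinα=-0.5000 | (1,3) | tMaxX 0.6813 tMaxY 1.7000 | tΔX 1.1547 tΔY 2.0000
    t=0.6813 [x] (2,3)
    t=1.7000 [y] (2,2)
    t=1.8360 [x] (3,2)
    t=2.9907 [x] (4,2)
    t=3.7000 [y] (4,1)
    t=4.1454 [x] (5,1)
    t=5.3001 [x] (6,1) — stop
  → r_1 = 5.3001
beam 2: φ=90°, α=60°
  cosα=0.5000 sinα=0.8660 | (1,3) | tMaxX 1.1800 tMaxY 0.1732 | tΔX 2.0000 tΔY 1.1547
    t=0.1732 [y] (1,4)
    t=1.1800 [x] (2,4)
    t=1.3279 [y] (2,5)
    t=2.4826 [y] (2,6)
    t=3.1800 [x] (3,6)
    t=3.6373 [y] (3,7)
    t=4.7920 [y] (3,8) — stop
  → r_2 = 4.7920
beam 3: φ=180°, α=150°
  cosα=-0.8660 sinα=0.5000 | (1,3) | tMaxX 0.4734 tMaxY 0.3000 | tΔX 1.1547 tΔY 2.0000
    t=0.3000 [y] (1,4)
    t=0.4734 [x] (0,4) — stop
  → r_3 = 0.4734
beam 4: φ=270°, α=240°
  cosα=-0.5000 sinα=-0.8660 | (1,3) | tMaxX 0.8200 tMaxY 0.9815 | tΔX 2.0000 tΔY 1.1547
    t=0.8200 [x] (0,3) — stop
  → r_4 = 0.8200

ranges = [5.3001, 4.7920, 0.4734, 0.8200]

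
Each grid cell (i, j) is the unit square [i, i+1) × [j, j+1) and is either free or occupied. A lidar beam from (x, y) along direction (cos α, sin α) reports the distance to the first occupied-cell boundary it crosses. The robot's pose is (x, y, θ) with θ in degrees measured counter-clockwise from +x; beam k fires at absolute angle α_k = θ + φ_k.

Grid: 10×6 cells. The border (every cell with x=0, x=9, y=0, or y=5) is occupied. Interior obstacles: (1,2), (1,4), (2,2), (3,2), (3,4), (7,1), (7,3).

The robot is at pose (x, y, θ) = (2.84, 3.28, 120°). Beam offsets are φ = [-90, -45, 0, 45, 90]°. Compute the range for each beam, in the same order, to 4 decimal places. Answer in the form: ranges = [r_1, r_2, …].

beam 1: φ=-90°, α=30°
  d=(0.8660,0.5000)  start (2,3)  tX=0.1848 tY=1.4400  stride 1/|dx|=1.1547 1/|dy|=2.0000
    cross x-line → (3,3), t=0.1848
    cross x-line → (4,3), t=1.3395
    cross y-line → (4,4), t=1.4400
    cross x-line → (5,4), t=2.4942
    cross y-line → (5,5), t=3.4400 (wall)
  → r_1 = 3.4400
beam 2: φ=-45°, α=75°
  d=(0.2588,0.9659)  start (2,3)  tX=0.6182 tY=0.7454  stride 1/|dx|=3.8637 1/|dy|=1.0353
    cross x-line → (3,3), t=0.6182
    cross y-line → (3,4), t=0.7454 (wall)
  → r_2 = 0.7454
beam 3: φ=0°, α=120°
  d=(-0.5000,0.8660)  start (2,3)  tX=1.6800 tY=0.8314  stride 1/|dx|=2.0000 1/|dy|=1.1547
    cross y-line → (2,4), t=0.8314
    cross x-line → (1,4), t=1.6800 (wall)
  → r_3 = 1.6800
beam 4: φ=45°, α=165°
  d=(-0.9659,0.2588)  start (2,3)  tX=0.8696 tY=2.7819  stride 1/|dx|=1.0353 1/|dy|=3.8637
    cross x-line → (1,3), t=0.8696
    cross x-line → (0,3), t=1.9049 (wall)
  → r_4 = 1.9049
beam 5: φ=90°, α=210°
  d=(-0.8660,-0.5000)  start (2,3)  tX=0.9699 tY=0.5600  stride 1/|dx|=1.1547 1/|dy|=2.0000
    cross y-line → (2,2), t=0.5600 (wall)
  → r_5 = 0.5600

ranges = [3.4400, 0.7454, 1.6800, 1.9049, 0.5600]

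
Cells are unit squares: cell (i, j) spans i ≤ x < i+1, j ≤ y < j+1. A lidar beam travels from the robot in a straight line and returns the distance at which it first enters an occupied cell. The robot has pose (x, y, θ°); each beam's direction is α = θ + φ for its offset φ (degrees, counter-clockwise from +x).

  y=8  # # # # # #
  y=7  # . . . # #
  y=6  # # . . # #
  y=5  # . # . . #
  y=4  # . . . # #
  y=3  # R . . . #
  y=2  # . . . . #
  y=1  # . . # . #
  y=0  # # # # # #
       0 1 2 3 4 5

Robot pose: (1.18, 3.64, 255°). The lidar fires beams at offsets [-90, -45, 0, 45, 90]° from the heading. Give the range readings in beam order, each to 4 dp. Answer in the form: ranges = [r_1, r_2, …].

ranges = [0.1863, 0.2078, 0.6955, 3.0484, 3.9548]

beam 1: φ=-90°, α=165°
  cosα=-0.9659 sinα=0.2588 | (1,3) | tMaxX 0.1863 tMaxY 1.3909 | tΔX 1.0353 tΔY 3.8637
    t=0.1863 [x] (0,3) — stop
  → r_1 = 0.1863
beam 2: φ=-45°, α=210°
  cosα=-0.8660 sinα=-0.5000 | (1,3) | tMaxX 0.2078 tMaxY 1.2800 | tΔX 1.1547 tΔY 2.0000
    t=0.2078 [x] (0,3) — stop
  → r_2 = 0.2078
beam 3: φ=0°, α=255°
  cosα=-0.2588 sinα=-0.9659 | (1,3) | tMaxX 0.6955 tMaxY 0.6626 | tΔX 3.8637 tΔY 1.0353
    t=0.6626 [y] (1,2)
    t=0.6955 [x] (0,2) — stop
  → r_3 = 0.6955
beam 4: φ=45°, α=300°
  cosα=0.5000 sinα=-0.8660 | (1,3) | tMaxX 1.6400 tMaxY 0.7390 | tΔX 2.0000 tΔY 1.1547
    t=0.7390 [y] (1,2)
    t=1.6400 [x] (2,2)
    t=1.8937 [y] (2,1)
    t=3.0484 [y] (2,0) — stop
  → r_4 = 3.0484
beam 5: φ=90°, α=345°
  cosα=0.9659 sinα=-0.2588 | (1,3) | tMaxX 0.8489 tMaxY 2.4728 | tΔX 1.0353 tΔY 3.8637
    t=0.8489 [x] (2,3)
    t=1.8842 [x] (3,3)
    t=2.4728 [y] (3,2)
    t=2.9195 [x] (4,2)
    t=3.9548 [x] (5,2) — stop
  → r_5 = 3.9548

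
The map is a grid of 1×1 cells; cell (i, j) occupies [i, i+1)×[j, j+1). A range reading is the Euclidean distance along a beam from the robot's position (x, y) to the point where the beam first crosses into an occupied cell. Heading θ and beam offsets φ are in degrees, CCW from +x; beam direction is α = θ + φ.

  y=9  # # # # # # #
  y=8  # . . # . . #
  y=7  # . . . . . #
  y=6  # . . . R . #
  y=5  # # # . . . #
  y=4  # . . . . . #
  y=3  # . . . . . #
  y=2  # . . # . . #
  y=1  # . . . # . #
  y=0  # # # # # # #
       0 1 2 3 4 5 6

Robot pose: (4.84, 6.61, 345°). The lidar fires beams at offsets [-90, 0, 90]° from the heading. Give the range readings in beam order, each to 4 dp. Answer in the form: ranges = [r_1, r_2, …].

ranges = [3.7373, 1.2009, 2.4743]

beam 1: φ=-90°, α=255°
  dir = (cos 255°, sin 255°) = (-0.2588, -0.9659); from cell (4,6)
  next x-line at t=3.2455, next y-line at t=0.6315; Δt_x=3.8637, Δt_y=1.0353
    y: enter (4,5) at t=0.6315
    y: enter (4,4) at t=1.6668
    y: enter (4,3) at t=2.7021
    x: enter (3,3) at t=3.2455
    y: enter (3,2) at t=3.7373 ← occupied
  → r_1 = 3.7373
beam 2: φ=0°, α=345°
  dir = (cos 345°, sin 345°) = (0.9659, -0.2588); from cell (4,6)
  next x-line at t=0.1656, next y-line at t=2.3569; Δt_x=1.0353, Δt_y=3.8637
    x: enter (5,6) at t=0.1656
    x: enter (6,6) at t=1.2009 ← occupied
  → r_2 = 1.2009
beam 3: φ=90°, α=75°
  dir = (cos 75°, sin 75°) = (0.2588, 0.9659); from cell (4,6)
  next x-line at t=0.6182, next y-line at t=0.4038; Δt_x=3.8637, Δt_y=1.0353
    y: enter (4,7) at t=0.4038
    x: enter (5,7) at t=0.6182
    y: enter (5,8) at t=1.4390
    y: enter (5,9) at t=2.4743 ← occupied
  → r_3 = 2.4743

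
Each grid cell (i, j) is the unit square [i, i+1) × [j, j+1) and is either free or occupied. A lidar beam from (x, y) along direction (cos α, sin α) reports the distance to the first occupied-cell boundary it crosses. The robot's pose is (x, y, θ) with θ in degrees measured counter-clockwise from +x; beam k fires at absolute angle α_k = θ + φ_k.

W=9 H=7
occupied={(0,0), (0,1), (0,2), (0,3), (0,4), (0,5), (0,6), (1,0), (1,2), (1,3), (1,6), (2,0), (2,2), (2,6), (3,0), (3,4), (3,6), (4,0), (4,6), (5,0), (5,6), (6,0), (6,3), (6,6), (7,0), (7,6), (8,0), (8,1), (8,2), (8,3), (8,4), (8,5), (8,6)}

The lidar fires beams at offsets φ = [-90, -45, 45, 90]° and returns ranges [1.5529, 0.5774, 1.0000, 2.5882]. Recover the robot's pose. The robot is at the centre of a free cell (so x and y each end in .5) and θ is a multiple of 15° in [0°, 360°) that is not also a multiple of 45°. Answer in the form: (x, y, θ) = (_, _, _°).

The pose lattice has 30·16 = 480 candidates. Test each by forward raycasting.
  (4.5, 3.5, 330°): beam 1 = 2.8868 ≠ 1.5529 ✗
  (2.5, 3.5, 330°): beam 1 = 0.5774 ≠ 1.5529 ✗
  (5.5, 5.5, 15°): beam 1 = 1.9319 ≠ 1.5529 ✗
  …
  (6.5, 5.5, 105°): r_1=1.5529, r_2=0.5774, r_3=1.0000, r_4=2.5882 — all match ✓
Unique over the lattice → pose = (6.5, 5.5, 105°).

(x, y, θ) = (6.5, 5.5, 105°)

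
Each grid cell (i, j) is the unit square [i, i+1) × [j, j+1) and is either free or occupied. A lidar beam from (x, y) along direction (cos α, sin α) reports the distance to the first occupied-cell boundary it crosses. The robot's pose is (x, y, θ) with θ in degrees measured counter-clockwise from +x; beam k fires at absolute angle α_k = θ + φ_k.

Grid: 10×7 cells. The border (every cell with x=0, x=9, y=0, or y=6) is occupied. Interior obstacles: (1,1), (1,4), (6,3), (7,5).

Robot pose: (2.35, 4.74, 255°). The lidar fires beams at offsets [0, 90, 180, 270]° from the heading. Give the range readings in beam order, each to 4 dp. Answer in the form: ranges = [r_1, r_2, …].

ranges = [2.8367, 3.7788, 1.3044, 0.3623]

beam 1: φ=0°, α=255°
  d=(-0.2588,-0.9659)  start (2,4)  tX=1.3523 tY=0.7661  stride 1/|dx|=3.8637 1/|dy|=1.0353
    cross y-line → (2,3), t=0.7661
    cross x-line → (1,3), t=1.3523
    cross y-line → (1,2), t=1.8014
    cross y-line → (1,1), t=2.8367 (wall)
  → r_1 = 2.8367
beam 2: φ=90°, α=345°
  d=(0.9659,-0.2588)  start (2,4)  tX=0.6729 tY=2.8591  stride 1/|dx|=1.0353 1/|dy|=3.8637
    cross x-line → (3,4), t=0.6729
    cross x-line → (4,4), t=1.7082
    cross x-line → (5,4), t=2.7435
    cross y-line → (5,3), t=2.8591
    cross x-line → (6,3), t=3.7788 (wall)
  → r_2 = 3.7788
beam 3: φ=180°, α=75°
  d=(0.2588,0.9659)  start (2,4)  tX=2.5114 tY=0.2692  stride 1/|dx|=3.8637 1/|dy|=1.0353
    cross y-line → (2,5), t=0.2692
    cross y-line → (2,6), t=1.3044 (wall)
  → r_3 = 1.3044
beam 4: φ=270°, α=165°
  d=(-0.9659,0.2588)  start (2,4)  tX=0.3623 tY=1.0046  stride 1/|dx|=1.0353 1/|dy|=3.8637
    cross x-line → (1,4), t=0.3623 (wall)
  → r_4 = 0.3623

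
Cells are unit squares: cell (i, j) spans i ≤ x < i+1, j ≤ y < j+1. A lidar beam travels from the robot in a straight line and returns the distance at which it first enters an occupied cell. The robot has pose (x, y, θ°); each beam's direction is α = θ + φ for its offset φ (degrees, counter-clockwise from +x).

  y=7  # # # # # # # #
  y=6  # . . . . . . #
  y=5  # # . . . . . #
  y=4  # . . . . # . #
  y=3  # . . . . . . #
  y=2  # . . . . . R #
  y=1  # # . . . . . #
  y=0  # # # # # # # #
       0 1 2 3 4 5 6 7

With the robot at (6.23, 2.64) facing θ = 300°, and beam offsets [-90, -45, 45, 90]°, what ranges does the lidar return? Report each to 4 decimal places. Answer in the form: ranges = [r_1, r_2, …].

beam 1: φ=-90°, α=210°
  direction (-0.8660, -0.5000); cell (6,2); t to first gridline: x 0.2656, y 1.2800 (then +1.1547 / +2.0000)
    (5,2) via x @ 0.2656
    (5,1) via y @ 1.2800
    (4,1) via x @ 1.4203
    (3,1) via x @ 2.5750
    (3,0) via y @ 3.2800  # hit
  → r_1 = 3.2800
beam 2: φ=-45°, α=255°
  direction (-0.2588, -0.9659); cell (6,2); t to first gridline: x 0.8887, y 0.6626 (then +3.8637 / +1.0353)
    (6,1) via y @ 0.6626
    (5,1) via x @ 0.8887
    (5,0) via y @ 1.6979  # hit
  → r_2 = 1.6979
beam 3: φ=45°, α=345°
  direction (0.9659, -0.2588); cell (6,2); t to first gridline: x 0.7972, y 2.4728 (then +1.0353 / +3.8637)
    (7,2) via x @ 0.7972  # hit
  → r_3 = 0.7972
beam 4: φ=90°, α=30°
  direction (0.8660, 0.5000); cell (6,2); t to first gridline: x 0.8891, y 0.7200 (then +1.1547 / +2.0000)
    (6,3) via y @ 0.7200
    (7,3) via x @ 0.8891  # hit
  → r_4 = 0.8891

ranges = [3.2800, 1.6979, 0.7972, 0.8891]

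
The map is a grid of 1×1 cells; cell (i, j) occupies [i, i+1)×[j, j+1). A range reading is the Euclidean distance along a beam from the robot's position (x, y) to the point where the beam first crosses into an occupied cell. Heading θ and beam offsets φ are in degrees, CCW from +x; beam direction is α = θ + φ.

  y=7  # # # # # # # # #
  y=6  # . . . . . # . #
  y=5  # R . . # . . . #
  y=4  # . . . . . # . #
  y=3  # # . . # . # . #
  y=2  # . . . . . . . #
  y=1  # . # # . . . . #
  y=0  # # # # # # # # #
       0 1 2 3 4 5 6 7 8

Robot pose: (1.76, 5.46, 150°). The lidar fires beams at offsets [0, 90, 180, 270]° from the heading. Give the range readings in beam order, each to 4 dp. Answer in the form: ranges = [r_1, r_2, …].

ranges = [0.8776, 1.5200, 2.9200, 1.7782]

beam 1: φ=0°, α=150°
  dir = (cos 150°, sin 150°) = (-0.8660, 0.5000); from cell (1,5)
  next x-line at t=0.8776, next y-line at t=1.0800; Δt_x=1.1547, Δt_y=2.0000
    x: enter (0,5) at t=0.8776 ← occupied
  → r_1 = 0.8776
beam 2: φ=90°, α=240°
  dir = (cos 240°, sin 240°) = (-0.5000, -0.8660); from cell (1,5)
  next x-line at t=1.5200, next y-line at t=0.5312; Δt_x=2.0000, Δt_y=1.1547
    y: enter (1,4) at t=0.5312
    x: enter (0,4) at t=1.5200 ← occupied
  → r_2 = 1.5200
beam 3: φ=180°, α=330°
  dir = (cos 330°, sin 330°) = (0.8660, -0.5000); from cell (1,5)
  next x-line at t=0.2771, next y-line at t=0.9200; Δt_x=1.1547, Δt_y=2.0000
    x: enter (2,5) at t=0.2771
    y: enter (2,4) at t=0.9200
    x: enter (3,4) at t=1.4318
    x: enter (4,4) at t=2.5865
    y: enter (4,3) at t=2.9200 ← occupied
  → r_3 = 2.9200
beam 4: φ=270°, α=60°
  dir = (cos 60°, sin 60°) = (0.5000, 0.8660); from cell (1,5)
  next x-line at t=0.4800, next y-line at t=0.6235; Δt_x=2.0000, Δt_y=1.1547
    x: enter (2,5) at t=0.4800
    y: enter (2,6) at t=0.6235
    y: enter (2,7) at t=1.7782 ← occupied
  → r_4 = 1.7782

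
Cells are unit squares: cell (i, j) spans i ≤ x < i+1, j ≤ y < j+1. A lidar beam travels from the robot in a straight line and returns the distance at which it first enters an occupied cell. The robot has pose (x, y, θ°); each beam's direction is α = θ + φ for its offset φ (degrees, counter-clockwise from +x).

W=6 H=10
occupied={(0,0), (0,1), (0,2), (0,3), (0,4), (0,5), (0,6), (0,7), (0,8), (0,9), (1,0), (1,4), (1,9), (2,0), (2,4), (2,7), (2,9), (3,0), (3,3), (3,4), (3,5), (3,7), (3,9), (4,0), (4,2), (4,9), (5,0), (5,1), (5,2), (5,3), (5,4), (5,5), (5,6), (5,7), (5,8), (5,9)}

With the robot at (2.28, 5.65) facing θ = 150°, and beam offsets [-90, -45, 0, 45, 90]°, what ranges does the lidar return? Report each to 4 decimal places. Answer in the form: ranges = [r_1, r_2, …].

beam 1: φ=-90°, α=60°
  direction (0.5000, 0.8660); cell (2,5); t to first gridline: x 1.4400, y 0.4041 (then +2.0000 / +1.1547)
    (2,6) via y @ 0.4041
    (3,6) via x @ 1.4400
    (3,7) via y @ 1.5588  # hit
  → r_1 = 1.5588
beam 2: φ=-45°, α=105°
  direction (-0.2588, 0.9659); cell (2,5); t to first gridline: x 1.0818, y 0.3623 (then +3.8637 / +1.0353)
    (2,6) via y @ 0.3623
    (1,6) via x @ 1.0818
    (1,7) via y @ 1.3976
    (1,8) via y @ 2.4329
    (1,9) via y @ 3.4682  # hit
  → r_2 = 3.4682
beam 3: φ=0°, α=150°
  direction (-0.8660, 0.5000); cell (2,5); t to first gridline: x 0.3233, y 0.7000 (then +1.1547 / +2.0000)
    (1,5) via x @ 0.3233
    (1,6) via y @ 0.7000
    (0,6) via x @ 1.4780  # hit
  → r_3 = 1.4780
beam 4: φ=45°, α=195°
  direction (-0.9659, -0.2588); cell (2,5); t to first gridline: x 0.2899, y 2.5114 (then +1.0353 / +3.8637)
    (1,5) via x @ 0.2899
    (0,5) via x @ 1.3252  # hit
  → r_4 = 1.3252
beam 5: φ=90°, α=240°
  direction (-0.5000, -0.8660); cell (2,5); t to first gridline: x 0.5600, y 0.7506 (then +2.0000 / +1.1547)
    (1,5) via x @ 0.5600
    (1,4) via y @ 0.7506  # hit
  → r_5 = 0.7506

ranges = [1.5588, 3.4682, 1.4780, 1.3252, 0.7506]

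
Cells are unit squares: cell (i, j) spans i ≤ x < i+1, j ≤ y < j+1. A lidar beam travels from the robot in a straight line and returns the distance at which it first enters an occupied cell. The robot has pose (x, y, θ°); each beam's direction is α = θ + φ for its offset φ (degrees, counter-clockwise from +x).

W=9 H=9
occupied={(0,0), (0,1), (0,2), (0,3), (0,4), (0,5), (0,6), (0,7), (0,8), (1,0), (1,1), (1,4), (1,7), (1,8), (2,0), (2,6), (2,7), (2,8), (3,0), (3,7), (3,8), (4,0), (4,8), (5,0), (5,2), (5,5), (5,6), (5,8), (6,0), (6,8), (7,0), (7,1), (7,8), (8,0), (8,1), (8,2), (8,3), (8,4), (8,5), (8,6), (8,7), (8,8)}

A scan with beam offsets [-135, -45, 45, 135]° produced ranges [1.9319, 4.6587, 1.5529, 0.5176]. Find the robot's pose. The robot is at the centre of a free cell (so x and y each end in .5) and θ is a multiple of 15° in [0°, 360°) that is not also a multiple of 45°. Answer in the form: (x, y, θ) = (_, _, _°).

(x, y, θ) = (3.5, 1.5, 150°)

Enumerate (i+0.5, j+0.5, θ) over the 39 free cells and 16 admissible headings. For each, cast all 4 beams and compare to the given ranges.
  (6.5, 4.5, 195°): beam 1 = 3.0000 ≠ 1.9319 ✗
  (7.5, 7.5, 300°): beam 2 = 6.7293 ≠ 4.6587 ✗
  (7.5, 4.5, 195°): beam 1 = 1.0000 ≠ 1.9319 ✗
  (7.5, 5.5, 285°): beam 1 = 1.7321 ≠ 1.9319 ✗
  (7.5, 5.5, 255°): beam 1 = 2.8868 ≠ 1.9319 ✗
  …
  (3.5, 1.5, 150°): r_1=1.9319, r_2=4.6587, r_3=1.5529, r_4=0.5176 — all match ✓
No second candidate reproduces the full scan.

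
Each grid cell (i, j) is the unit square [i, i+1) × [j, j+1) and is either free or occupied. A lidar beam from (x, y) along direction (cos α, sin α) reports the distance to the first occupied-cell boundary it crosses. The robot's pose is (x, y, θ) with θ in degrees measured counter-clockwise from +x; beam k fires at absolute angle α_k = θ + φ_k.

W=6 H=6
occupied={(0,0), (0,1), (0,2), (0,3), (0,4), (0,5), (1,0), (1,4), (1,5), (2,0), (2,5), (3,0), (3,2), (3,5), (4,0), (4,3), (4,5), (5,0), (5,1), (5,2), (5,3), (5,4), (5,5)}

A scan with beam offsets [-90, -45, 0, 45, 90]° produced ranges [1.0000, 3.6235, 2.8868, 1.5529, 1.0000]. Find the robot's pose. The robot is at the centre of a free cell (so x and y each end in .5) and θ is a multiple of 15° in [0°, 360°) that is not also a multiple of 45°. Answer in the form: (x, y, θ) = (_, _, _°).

The pose lattice has 13·16 = 208 candidates. Test each by forward raycasting.
  (2.5, 3.5, 345°): beam 1 = 2.5882 ≠ 1.0000 ✗
  (3.5, 3.5, 60°): beam 1 = 0.5774 ≠ 1.0000 ✗
  (4.5, 2.5, 150°): beam 1 = 0.5774 ≠ 1.0000 ✗
  (2.5, 3.5, 195°): beam 1 = 1.5529 ≠ 1.0000 ✗
  …
  (2.5, 1.5, 120°): r_1=1.0000, r_2=3.6235, r_3=2.8868, r_4=1.5529, r_5=1.0000 — all match ✓
No second candidate reproduces the full scan.

(x, y, θ) = (2.5, 1.5, 120°)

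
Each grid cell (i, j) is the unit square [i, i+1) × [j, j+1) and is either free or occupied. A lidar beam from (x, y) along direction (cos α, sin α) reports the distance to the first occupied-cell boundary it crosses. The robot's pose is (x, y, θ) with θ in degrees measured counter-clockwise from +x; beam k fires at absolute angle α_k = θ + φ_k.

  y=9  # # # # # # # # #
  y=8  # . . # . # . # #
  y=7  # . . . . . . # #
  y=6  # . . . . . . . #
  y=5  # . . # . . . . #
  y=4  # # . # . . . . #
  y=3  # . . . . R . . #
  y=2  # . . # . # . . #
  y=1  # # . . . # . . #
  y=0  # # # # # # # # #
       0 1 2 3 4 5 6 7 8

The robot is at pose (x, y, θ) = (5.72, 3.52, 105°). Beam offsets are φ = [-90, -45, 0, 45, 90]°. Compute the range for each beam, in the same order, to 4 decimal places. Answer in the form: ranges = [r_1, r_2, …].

beam 1: φ=-90°, α=15°
  dir = (cos 15°, sin 15°) = (0.9659, 0.2588); from cell (5,3)
  next x-line at t=0.2899, next y-line at t=1.8546; Δt_x=1.0353, Δt_y=3.8637
    x: enter (6,3) at t=0.2899
    x: enter (7,3) at t=1.3252
    y: enter (7,4) at t=1.8546
    x: enter (8,4) at t=2.3604 ← occupied
  → r_1 = 2.3604
beam 2: φ=-45°, α=60°
  dir = (cos 60°, sin 60°) = (0.5000, 0.8660); from cell (5,3)
  next x-line at t=0.5600, next y-line at t=0.5543; Δt_x=2.0000, Δt_y=1.1547
    y: enter (5,4) at t=0.5543
    x: enter (6,4) at t=0.5600
    y: enter (6,5) at t=1.7090
    x: enter (7,5) at t=2.5600
    y: enter (7,6) at t=2.8637
    y: enter (7,7) at t=4.0184 ← occupied
  → r_2 = 4.0184
beam 3: φ=0°, α=105°
  dir = (cos 105°, sin 105°) = (-0.2588, 0.9659); from cell (5,3)
  next x-line at t=2.7819, next y-line at t=0.4969; Δt_x=3.8637, Δt_y=1.0353
    y: enter (5,4) at t=0.4969
    y: enter (5,5) at t=1.5322
    y: enter (5,6) at t=2.5675
    x: enter (4,6) at t=2.7819
    y: enter (4,7) at t=3.6028
    y: enter (4,8) at t=4.6380
    y: enter (4,9) at t=5.6733 ← occupied
  → r_3 = 5.6733
beam 4: φ=45°, α=150°
  dir = (cos 150°, sin 150°) = (-0.8660, 0.5000); from cell (5,3)
  next x-line at t=0.8314, next y-line at t=0.9600; Δt_x=1.1547, Δt_y=2.0000
    x: enter (4,3) at t=0.8314
    y: enter (4,4) at t=0.9600
    x: enter (3,4) at t=1.9861 ← occupied
  → r_4 = 1.9861
beam 5: φ=90°, α=195°
  dir = (cos 195°, sin 195°) = (-0.9659, -0.2588); from cell (5,3)
  next x-line at t=0.7454, next y-line at t=2.0091; Δt_x=1.0353, Δt_y=3.8637
    x: enter (4,3) at t=0.7454
    x: enter (3,3) at t=1.7807
    y: enter (3,2) at t=2.0091 ← occupied
  → r_5 = 2.0091

ranges = [2.3604, 4.0184, 5.6733, 1.9861, 2.0091]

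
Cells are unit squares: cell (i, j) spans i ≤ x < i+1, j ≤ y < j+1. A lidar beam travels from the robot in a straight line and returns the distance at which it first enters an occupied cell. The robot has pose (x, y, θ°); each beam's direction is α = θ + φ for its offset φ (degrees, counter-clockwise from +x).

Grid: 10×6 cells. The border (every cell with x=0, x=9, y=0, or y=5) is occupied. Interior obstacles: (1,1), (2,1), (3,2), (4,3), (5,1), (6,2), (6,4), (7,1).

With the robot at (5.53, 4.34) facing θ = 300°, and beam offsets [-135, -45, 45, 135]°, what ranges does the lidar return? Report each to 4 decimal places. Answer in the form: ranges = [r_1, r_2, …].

ranges = [2.5500, 3.4578, 0.4866, 0.6833]

beam 1: φ=-135°, α=165°
  direction (-0.9659, 0.2588); cell (5,4); t to first gridline: x 0.5487, y 2.5500 (then +1.0353 / +3.8637)
    (4,4) via x @ 0.5487
    (3,4) via x @ 1.5840
    (3,5) via y @ 2.5500  # hit
  → r_1 = 2.5500
beam 2: φ=-45°, α=255°
  direction (-0.2588, -0.9659); cell (5,4); t to first gridline: x 2.0478, y 0.3520 (then +3.8637 / +1.0353)
    (5,3) via y @ 0.3520
    (5,2) via y @ 1.3873
    (4,2) via x @ 2.0478
    (4,1) via y @ 2.4225
    (4,0) via y @ 3.4578  # hit
  → r_2 = 3.4578
beam 3: φ=45°, α=345°
  direction (0.9659, -0.2588); cell (5,4); t to first gridline: x 0.4866, y 1.3137 (then +1.0353 / +3.8637)
    (6,4) via x @ 0.4866  # hit
  → r_3 = 0.4866
beam 4: φ=135°, α=75°
  direction (0.2588, 0.9659); cell (5,4); t to first gridline: x 1.8159, y 0.6833 (then +3.8637 / +1.0353)
    (5,5) via y @ 0.6833  # hit
  → r_4 = 0.6833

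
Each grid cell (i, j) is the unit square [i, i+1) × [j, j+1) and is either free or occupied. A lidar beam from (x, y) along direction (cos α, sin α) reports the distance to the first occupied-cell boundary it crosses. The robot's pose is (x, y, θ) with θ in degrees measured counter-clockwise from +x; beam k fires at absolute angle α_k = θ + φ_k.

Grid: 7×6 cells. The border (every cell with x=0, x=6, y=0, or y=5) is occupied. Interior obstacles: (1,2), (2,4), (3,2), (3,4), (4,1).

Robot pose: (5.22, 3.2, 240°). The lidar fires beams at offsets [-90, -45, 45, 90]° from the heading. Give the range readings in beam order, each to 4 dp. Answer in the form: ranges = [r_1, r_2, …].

ranges = [1.6000, 1.2630, 2.2776, 0.9007]

beam 1: φ=-90°, α=150°
  d=(-0.8660,0.5000)  start (5,3)  tX=0.2540 tY=1.6000  stride 1/|dx|=1.1547 1/|dy|=2.0000
    cross x-line → (4,3), t=0.2540
    cross x-line → (3,3), t=1.4087
    cross y-line → (3,4), t=1.6000 (wall)
  → r_1 = 1.6000
beam 2: φ=-45°, α=195°
  d=(-0.9659,-0.2588)  start (5,3)  tX=0.2278 tY=0.7727  stride 1/|dx|=1.0353 1/|dy|=3.8637
    cross x-line → (4,3), t=0.2278
    cross y-line → (4,2), t=0.7727
    cross x-line → (3,2), t=1.2630 (wall)
  → r_2 = 1.2630
beam 3: φ=45°, α=285°
  d=(0.2588,-0.9659)  start (5,3)  tX=3.0137 tY=0.2071  stride 1/|dx|=3.8637 1/|dy|=1.0353
    cross y-line → (5,2), t=0.2071
    cross y-line → (5,1), t=1.2423
    cross y-line → (5,0), t=2.2776 (wall)
  → r_3 = 2.2776
beam 4: φ=90°, α=330°
  d=(0.8660,-0.5000)  start (5,3)  tX=0.9007 tY=0.4000  stride 1/|dx|=1.1547 1/|dy|=2.0000
    cross y-line → (5,2), t=0.4000
    cross x-line → (6,2), t=0.9007 (wall)
  → r_4 = 0.9007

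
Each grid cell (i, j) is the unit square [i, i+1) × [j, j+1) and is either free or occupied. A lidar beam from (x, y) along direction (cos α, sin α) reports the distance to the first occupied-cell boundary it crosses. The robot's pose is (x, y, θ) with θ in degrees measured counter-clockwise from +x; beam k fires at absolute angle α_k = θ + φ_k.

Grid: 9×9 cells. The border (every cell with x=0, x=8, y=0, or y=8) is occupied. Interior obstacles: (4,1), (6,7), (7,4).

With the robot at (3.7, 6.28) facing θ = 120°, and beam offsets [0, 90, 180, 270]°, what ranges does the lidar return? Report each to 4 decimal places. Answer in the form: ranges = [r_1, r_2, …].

beam 1: φ=0°, α=120°
  direction (-0.5000, 0.8660); cell (3,6); t to first gridline: x 1.4000, y 0.8314 (then +2.0000 / +1.1547)
    (3,7) via y @ 0.8314
    (2,7) via x @ 1.4000
    (2,8) via y @ 1.9861  # hit
  → r_1 = 1.9861
beam 2: φ=90°, α=210°
  direction (-0.8660, -0.5000); cell (3,6); t to first gridline: x 0.8083, y 0.5600 (then +1.1547 / +2.0000)
    (3,5) via y @ 0.5600
    (2,5) via x @ 0.8083
    (1,5) via x @ 1.9630
    (1,4) via y @ 2.5600
    (0,4) via x @ 3.1177  # hit
  → r_2 = 3.1177
beam 3: φ=180°, α=300°
  direction (0.5000, -0.8660); cell (3,6); t to first gridline: x 0.6000, y 0.3233 (then +2.0000 / +1.1547)
    (3,5) via y @ 0.3233
    (4,5) via x @ 0.6000
    (4,4) via y @ 1.4780
    (5,4) via x @ 2.6000
    (5,3) via y @ 2.6327
    (5,2) via y @ 3.7874
    (6,2) via x @ 4.6000
    (6,1) via y @ 4.9421
    (6,0) via y @ 6.0968  # hit
  → r_3 = 6.0968
beam 4: φ=270°, α=30°
  direction (0.8660, 0.5000); cell (3,6); t to first gridline: x 0.3464, y 1.4400 (then +1.1547 / +2.0000)
    (4,6) via x @ 0.3464
    (4,7) via y @ 1.4400
    (5,7) via x @ 1.5011
    (6,7) via x @ 2.6558  # hit
  → r_4 = 2.6558

ranges = [1.9861, 3.1177, 6.0968, 2.6558]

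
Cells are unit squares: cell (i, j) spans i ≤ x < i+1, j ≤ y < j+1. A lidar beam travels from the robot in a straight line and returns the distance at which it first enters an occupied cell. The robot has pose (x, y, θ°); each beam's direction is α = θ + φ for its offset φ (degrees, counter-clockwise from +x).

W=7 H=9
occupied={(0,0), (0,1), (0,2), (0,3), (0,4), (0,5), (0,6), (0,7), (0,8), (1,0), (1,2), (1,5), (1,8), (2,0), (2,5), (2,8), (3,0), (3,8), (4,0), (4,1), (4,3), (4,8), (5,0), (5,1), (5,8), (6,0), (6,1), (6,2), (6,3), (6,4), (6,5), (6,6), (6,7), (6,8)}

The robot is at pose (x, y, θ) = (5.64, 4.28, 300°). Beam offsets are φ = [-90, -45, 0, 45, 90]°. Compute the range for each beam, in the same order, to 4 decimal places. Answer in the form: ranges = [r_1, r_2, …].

ranges = [0.7390, 2.3604, 0.7200, 0.3727, 0.4157]

beam 1: φ=-90°, α=210°
  direction (-0.8660, -0.5000); cell (5,4); t to first gridline: x 0.7390, y 0.5600 (then +1.1547 / +2.0000)
    (5,3) via y @ 0.5600
    (4,3) via x @ 0.7390  # hit
  → r_1 = 0.7390
beam 2: φ=-45°, α=255°
  direction (-0.2588, -0.9659); cell (5,4); t to first gridline: x 2.4728, y 0.2899 (then +3.8637 / +1.0353)
    (5,3) via y @ 0.2899
    (5,2) via y @ 1.3252
    (5,1) via y @ 2.3604  # hit
  → r_2 = 2.3604
beam 3: φ=0°, α=300°
  direction (0.5000, -0.8660); cell (5,4); t to first gridline: x 0.7200, y 0.3233 (then +2.0000 / +1.1547)
    (5,3) via y @ 0.3233
    (6,3) via x @ 0.7200  # hit
  → r_3 = 0.7200
beam 4: φ=45°, α=345°
  direction (0.9659, -0.2588); cell (5,4); t to first gridline: x 0.3727, y 1.0818 (then +1.0353 / +3.8637)
    (6,4) via x @ 0.3727  # hit
  → r_4 = 0.3727
beam 5: φ=90°, α=30°
  direction (0.8660, 0.5000); cell (5,4); t to first gridline: x 0.4157, y 1.4400 (then +1.1547 / +2.0000)
    (6,4) via x @ 0.4157  # hit
  → r_5 = 0.4157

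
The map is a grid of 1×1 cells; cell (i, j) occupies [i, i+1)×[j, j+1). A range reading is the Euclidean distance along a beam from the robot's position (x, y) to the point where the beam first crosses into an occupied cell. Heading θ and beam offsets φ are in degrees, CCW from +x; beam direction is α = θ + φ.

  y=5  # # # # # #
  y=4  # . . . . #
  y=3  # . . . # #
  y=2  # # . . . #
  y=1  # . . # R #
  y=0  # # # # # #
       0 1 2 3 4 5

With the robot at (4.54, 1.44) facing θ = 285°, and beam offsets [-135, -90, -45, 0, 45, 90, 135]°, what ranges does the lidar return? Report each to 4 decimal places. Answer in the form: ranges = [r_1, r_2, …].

beam 1: φ=-135°, α=150°
  direction (-0.8660, 0.5000); cell (4,1); t to first gridline: x 0.6235, y 1.1200 (then +1.1547 / +2.0000)
    (3,1) via x @ 0.6235  # hit
  → r_1 = 0.6235
beam 2: φ=-90°, α=195°
  direction (-0.9659, -0.2588); cell (4,1); t to first gridline: x 0.5590, y 1.7000 (then +1.0353 / +3.8637)
    (3,1) via x @ 0.5590  # hit
  → r_2 = 0.5590
beam 3: φ=-45°, α=240°
  direction (-0.5000, -0.8660); cell (4,1); t to first gridline: x 1.0800, y 0.5081 (then +2.0000 / +1.1547)
    (4,0) via y @ 0.5081  # hit
  → r_3 = 0.5081
beam 4: φ=0°, α=285°
  direction (0.2588, -0.9659); cell (4,1); t to first gridline: x 1.7773, y 0.4555 (then +3.8637 / +1.0353)
    (4,0) via y @ 0.4555  # hit
  → r_4 = 0.4555
beam 5: φ=45°, α=330°
  direction (0.8660, -0.5000); cell (4,1); t to first gridline: x 0.5312, y 0.8800 (then +1.1547 / +2.0000)
    (5,1) via x @ 0.5312  # hit
  → r_5 = 0.5312
beam 6: φ=90°, α=15°
  direction (0.9659, 0.2588); cell (4,1); t to first gridline: x 0.4762, y 2.1637 (then +1.0353 / +3.8637)
    (5,1) via x @ 0.4762  # hit
  → r_6 = 0.4762
beam 7: φ=135°, α=60°
  direction (0.5000, 0.8660); cell (4,1); t to first gridline: x 0.9200, y 0.6466 (then +2.0000 / +1.1547)
    (4,2) via y @ 0.6466
    (5,2) via x @ 0.9200  # hit
  → r_7 = 0.9200

ranges = [0.6235, 0.5590, 0.5081, 0.4555, 0.5312, 0.4762, 0.9200]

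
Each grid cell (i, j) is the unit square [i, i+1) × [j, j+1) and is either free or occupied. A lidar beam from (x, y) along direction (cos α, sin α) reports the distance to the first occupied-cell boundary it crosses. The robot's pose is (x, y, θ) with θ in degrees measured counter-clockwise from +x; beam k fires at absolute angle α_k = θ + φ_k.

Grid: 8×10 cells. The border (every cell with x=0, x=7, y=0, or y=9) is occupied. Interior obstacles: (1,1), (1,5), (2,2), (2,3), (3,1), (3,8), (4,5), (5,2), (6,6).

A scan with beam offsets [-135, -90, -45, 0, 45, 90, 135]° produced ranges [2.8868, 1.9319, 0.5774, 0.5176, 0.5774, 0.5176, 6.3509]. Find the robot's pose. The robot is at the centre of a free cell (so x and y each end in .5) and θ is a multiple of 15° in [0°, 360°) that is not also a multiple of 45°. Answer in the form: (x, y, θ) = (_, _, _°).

Candidates: 39 free-cell centres × 16 headings = 624 poses. Raycast each; keep the one whose scan matches to 4 dp.
  (2.5, 5.5, 210°): beam 1 = 2.5882 ≠ 2.8868 ✗
  (3.5, 5.5, 285°): beam 2 = 1.5529 ≠ 1.9319 ✗
  (1.5, 6.5, 75°): beam 1 = 0.5774 ≠ 2.8868 ✗
  (6.5, 1.5, 210°): beam 1 = 1.9319 ≠ 2.8868 ✗
  …
  (6.5, 5.5, 15°): r_1=2.8868, r_2=1.9319, r_3=0.5774, r_4=0.5176, r_5=0.5774, r_6=0.5176, r_7=6.3509 — all match ✓
Unique over the lattice → pose = (6.5, 5.5, 15°).

(x, y, θ) = (6.5, 5.5, 15°)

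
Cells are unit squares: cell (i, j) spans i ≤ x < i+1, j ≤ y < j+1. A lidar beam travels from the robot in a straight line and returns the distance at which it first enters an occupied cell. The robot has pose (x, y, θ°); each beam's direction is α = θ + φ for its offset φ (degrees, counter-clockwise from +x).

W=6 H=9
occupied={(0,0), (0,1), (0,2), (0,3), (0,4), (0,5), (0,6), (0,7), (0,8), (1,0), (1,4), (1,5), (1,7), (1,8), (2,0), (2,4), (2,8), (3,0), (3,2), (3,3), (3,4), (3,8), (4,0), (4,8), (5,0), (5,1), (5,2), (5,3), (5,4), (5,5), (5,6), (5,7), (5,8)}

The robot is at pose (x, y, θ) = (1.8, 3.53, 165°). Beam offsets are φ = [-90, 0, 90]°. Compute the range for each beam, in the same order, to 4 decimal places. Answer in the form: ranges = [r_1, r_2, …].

beam 1: φ=-90°, α=75°
  direction (0.2588, 0.9659); cell (1,3); t to first gridline: x 0.7727, y 0.4866 (then +3.8637 / +1.0353)
    (1,4) via y @ 0.4866  # hit
  → r_1 = 0.4866
beam 2: φ=0°, α=165°
  direction (-0.9659, 0.2588); cell (1,3); t to first gridline: x 0.8282, y 1.8159 (then +1.0353 / +3.8637)
    (0,3) via x @ 0.8282  # hit
  → r_2 = 0.8282
beam 3: φ=90°, α=255°
  direction (-0.2588, -0.9659); cell (1,3); t to first gridline: x 3.0910, y 0.5487 (then +3.8637 / +1.0353)
    (1,2) via y @ 0.5487
    (1,1) via y @ 1.5840
    (1,0) via y @ 2.6192  # hit
  → r_3 = 2.6192

ranges = [0.4866, 0.8282, 2.6192]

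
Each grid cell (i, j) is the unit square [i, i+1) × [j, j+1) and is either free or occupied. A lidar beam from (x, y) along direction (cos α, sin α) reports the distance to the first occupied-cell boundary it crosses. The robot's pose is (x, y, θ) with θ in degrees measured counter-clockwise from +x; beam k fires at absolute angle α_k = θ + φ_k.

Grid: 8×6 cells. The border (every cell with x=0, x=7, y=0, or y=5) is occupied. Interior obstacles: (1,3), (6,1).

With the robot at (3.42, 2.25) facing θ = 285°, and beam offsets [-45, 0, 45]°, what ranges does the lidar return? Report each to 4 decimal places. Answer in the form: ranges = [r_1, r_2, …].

ranges = [1.4434, 1.2941, 2.5000]

beam 1: φ=-45°, α=240°
  d=(-0.5000,-0.8660)  start (3,2)  tX=0.8400 tY=0.2887  stride 1/|dx|=2.0000 1/|dy|=1.1547
    cross y-line → (3,1), t=0.2887
    cross x-line → (2,1), t=0.8400
    cross y-line → (2,0), t=1.4434 (wall)
  → r_1 = 1.4434
beam 2: φ=0°, α=285°
  d=(0.2588,-0.9659)  start (3,2)  tX=2.2409 tY=0.2588  stride 1/|dx|=3.8637 1/|dy|=1.0353
    cross y-line → (3,1), t=0.2588
    cross y-line → (3,0), t=1.2941 (wall)
  → r_2 = 1.2941
beam 3: φ=45°, α=330°
  d=(0.8660,-0.5000)  start (3,2)  tX=0.6697 tY=0.5000  stride 1/|dx|=1.1547 1/|dy|=2.0000
    cross y-line → (3,1), t=0.5000
    cross x-line → (4,1), t=0.6697
    cross x-line → (5,1), t=1.8244
    cross y-line → (5,0), t=2.5000 (wall)
  → r_3 = 2.5000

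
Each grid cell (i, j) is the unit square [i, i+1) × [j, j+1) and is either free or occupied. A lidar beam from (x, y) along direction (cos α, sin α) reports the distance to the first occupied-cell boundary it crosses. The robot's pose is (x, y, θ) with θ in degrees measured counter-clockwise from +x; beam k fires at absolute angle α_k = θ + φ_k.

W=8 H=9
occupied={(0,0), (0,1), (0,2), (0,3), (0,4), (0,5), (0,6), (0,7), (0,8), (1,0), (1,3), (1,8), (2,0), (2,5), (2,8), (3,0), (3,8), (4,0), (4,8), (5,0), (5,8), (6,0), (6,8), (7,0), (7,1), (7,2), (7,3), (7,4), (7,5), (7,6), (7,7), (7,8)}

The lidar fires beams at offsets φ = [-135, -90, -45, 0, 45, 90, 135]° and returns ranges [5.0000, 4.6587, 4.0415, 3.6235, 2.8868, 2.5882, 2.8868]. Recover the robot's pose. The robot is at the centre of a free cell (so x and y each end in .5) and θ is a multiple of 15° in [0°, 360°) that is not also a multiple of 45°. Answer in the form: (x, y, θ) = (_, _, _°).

Candidates: 40 free-cell centres × 16 headings = 640 poses. Raycast each; keep the one whose scan matches to 4 dp.
  (5.5, 4.5, 75°): beam 1 = 3.0000 ≠ 5.0000 ✗
  (5.5, 3.5, 210°): beam 1 = 4.6587 ≠ 5.0000 ✗
  (4.5, 5.5, 285°): beam 1 = 4.0415 ≠ 5.0000 ✗
  (6.5, 2.5, 300°): beam 1 = 4.6587 ≠ 5.0000 ✗
  (6.5, 5.5, 285°): beam 2 = 5.6940 ≠ 4.6587 ✗
  …
  (4.5, 3.5, 195°): r_1=5.0000, r_2=4.6587, r_3=4.0415, r_4=3.6235, r_5=2.8868, r_6=2.5882, r_7=2.8868 — all match ✓
Unique over the lattice → pose = (4.5, 3.5, 195°).

(x, y, θ) = (4.5, 3.5, 195°)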